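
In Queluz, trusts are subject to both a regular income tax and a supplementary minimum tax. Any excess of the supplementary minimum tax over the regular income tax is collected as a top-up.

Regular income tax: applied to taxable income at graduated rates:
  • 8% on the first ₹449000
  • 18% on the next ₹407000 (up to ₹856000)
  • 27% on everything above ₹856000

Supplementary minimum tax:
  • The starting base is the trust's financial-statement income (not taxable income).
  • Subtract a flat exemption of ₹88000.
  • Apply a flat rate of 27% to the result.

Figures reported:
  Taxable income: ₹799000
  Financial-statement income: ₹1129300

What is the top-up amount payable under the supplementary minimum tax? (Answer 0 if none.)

Regular income tax:
  ₹449000 × 8% = ₹35920
  ₹350000 × 18% = ₹63000
  → ₹98920

Supplementary minimum tax:
  Base (financial-statement income): ₹1129300
  Less exemption ₹88000 → base ₹1041300
  ₹1041300 × 27% = ₹281151

Excess of supplementary minimum tax over regular income tax: ₹281151 − ₹98920 = ₹182231.

₹182231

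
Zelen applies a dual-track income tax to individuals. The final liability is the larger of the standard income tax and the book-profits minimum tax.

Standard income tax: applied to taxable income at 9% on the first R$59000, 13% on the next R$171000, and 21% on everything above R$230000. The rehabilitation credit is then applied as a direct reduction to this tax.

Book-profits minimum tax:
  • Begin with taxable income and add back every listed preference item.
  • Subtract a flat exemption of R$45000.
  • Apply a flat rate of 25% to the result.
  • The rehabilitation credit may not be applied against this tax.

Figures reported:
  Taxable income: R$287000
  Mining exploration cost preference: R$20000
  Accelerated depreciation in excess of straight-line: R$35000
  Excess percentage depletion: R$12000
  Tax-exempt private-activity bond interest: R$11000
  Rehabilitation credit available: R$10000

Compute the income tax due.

Standard income tax:
  R$59000 × 9% = R$5310
  R$171000 × 13% = R$22230
  R$57000 × 21% = R$11970
  → R$39510
  Less rehabilitation credit R$10000 → R$29510

Book-profits minimum tax:
  Adjusted income: R$287000 + R$20000 + R$35000 + R$12000 + R$11000 = R$365000
  Less exemption R$45000 → base R$320000
  R$320000 × 25% = R$80000

R$80000 > R$29510, so the book-profits minimum tax is the binding amount.

R$80000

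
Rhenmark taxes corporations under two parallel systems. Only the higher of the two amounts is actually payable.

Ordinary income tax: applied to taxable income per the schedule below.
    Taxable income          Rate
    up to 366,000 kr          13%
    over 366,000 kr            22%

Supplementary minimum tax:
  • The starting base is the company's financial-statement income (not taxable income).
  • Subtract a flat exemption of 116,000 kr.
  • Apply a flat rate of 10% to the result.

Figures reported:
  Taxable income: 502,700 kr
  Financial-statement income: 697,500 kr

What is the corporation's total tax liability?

77,654 kr

Supplementary minimum tax:
  Base (financial-statement income): 697,500 kr
  Less exemption 116,000 kr → base 581,500 kr
  581,500 kr × 10% = 58,150 kr

Ordinary income tax:
  366,000 kr × 13% = 47,580 kr
  136,700 kr × 22% = 30,074 kr
  → 77,654 kr

77,654 kr > 58,150 kr, so the ordinary income tax governs.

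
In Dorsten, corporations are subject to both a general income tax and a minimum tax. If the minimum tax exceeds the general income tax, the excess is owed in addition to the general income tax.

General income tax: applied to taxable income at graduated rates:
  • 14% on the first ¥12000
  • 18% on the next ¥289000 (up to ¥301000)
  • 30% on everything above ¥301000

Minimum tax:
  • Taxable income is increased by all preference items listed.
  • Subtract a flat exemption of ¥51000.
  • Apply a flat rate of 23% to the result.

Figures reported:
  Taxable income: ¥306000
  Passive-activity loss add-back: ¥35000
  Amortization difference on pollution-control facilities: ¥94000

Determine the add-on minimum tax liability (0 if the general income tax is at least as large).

Minimum tax:
  Adjusted income: ¥306000 + ¥35000 + ¥94000 = ¥435000
  Less exemption ¥51000 → base ¥384000
  ¥384000 × 23% = ¥88320

General income tax:
  ¥12000 × 14% = ¥1680
  ¥289000 × 18% = ¥52020
  ¥5000 × 30% = ¥1500
  → ¥55200

Excess of minimum tax over general income tax: ¥88320 − ¥55200 = ¥33120.

¥33120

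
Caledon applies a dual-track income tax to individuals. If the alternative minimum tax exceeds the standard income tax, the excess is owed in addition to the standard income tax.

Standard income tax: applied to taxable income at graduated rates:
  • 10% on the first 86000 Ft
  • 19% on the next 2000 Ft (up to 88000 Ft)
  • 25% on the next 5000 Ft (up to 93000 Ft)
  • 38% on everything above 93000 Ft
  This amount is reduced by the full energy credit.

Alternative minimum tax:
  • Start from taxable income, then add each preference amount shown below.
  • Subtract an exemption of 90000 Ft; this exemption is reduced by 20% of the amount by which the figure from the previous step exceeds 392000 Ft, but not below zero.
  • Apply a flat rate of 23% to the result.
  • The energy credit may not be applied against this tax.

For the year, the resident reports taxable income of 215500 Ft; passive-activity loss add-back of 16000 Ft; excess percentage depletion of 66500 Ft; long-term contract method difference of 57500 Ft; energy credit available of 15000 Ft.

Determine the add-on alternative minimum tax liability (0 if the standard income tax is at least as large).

Alternative minimum tax:
  Adjusted income: 215500 Ft + 16000 Ft + 66500 Ft + 57500 Ft = 355500 Ft
  Exemption: 355500 Ft ≤ 392000 Ft, so full 90000 Ft applies
  Base: 355500 Ft − 90000 Ft = 265500 Ft
  265500 Ft × 23% = 61065 Ft

Standard income tax:
  86000 Ft × 10% = 8600 Ft
  2000 Ft × 19% = 380 Ft
  5000 Ft × 25% = 1250 Ft
  122500 Ft × 38% = 46550 Ft
  → 56780 Ft
  Less energy credit 15000 Ft → 41780 Ft

Excess of alternative minimum tax over standard income tax: 61065 Ft − 41780 Ft = 19285 Ft.

19285 Ft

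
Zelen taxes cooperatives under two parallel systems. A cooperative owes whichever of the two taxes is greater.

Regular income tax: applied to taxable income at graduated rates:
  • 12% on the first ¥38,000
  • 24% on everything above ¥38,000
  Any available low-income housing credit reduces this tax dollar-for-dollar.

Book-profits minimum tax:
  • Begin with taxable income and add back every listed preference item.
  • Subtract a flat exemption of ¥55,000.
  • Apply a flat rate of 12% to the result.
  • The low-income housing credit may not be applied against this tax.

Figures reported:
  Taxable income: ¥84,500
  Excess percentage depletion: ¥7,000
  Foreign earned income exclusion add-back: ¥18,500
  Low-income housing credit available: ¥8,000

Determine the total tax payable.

¥7,720

Book-profits minimum tax:
  Adjusted income: ¥84,500 + ¥7,000 + ¥18,500 = ¥110,000
  Less exemption ¥55,000 → base ¥55,000
  ¥55,000 × 12% = ¥6,600

Regular income tax:
  ¥38,000 × 12% = ¥4,560
  ¥46,500 × 24% = ¥11,160
  → ¥15,720
  Less low-income housing credit ¥8,000 → ¥7,720

¥7,720 > ¥6,600, so the regular income tax governs.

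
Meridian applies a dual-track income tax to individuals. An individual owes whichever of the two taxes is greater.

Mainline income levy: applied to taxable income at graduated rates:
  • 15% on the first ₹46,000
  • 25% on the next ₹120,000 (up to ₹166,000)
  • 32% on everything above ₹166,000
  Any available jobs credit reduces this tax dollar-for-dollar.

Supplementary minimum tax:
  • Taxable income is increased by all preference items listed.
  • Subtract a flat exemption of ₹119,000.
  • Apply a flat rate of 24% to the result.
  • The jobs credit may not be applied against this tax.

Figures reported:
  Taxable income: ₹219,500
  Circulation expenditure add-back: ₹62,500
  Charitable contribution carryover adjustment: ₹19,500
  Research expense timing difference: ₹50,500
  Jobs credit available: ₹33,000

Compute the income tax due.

₹55,920

Mainline income levy:
  ₹46,000 × 15% = ₹6,900
  ₹120,000 × 25% = ₹30,000
  ₹53,500 × 32% = ₹17,120
  → ₹54,020
  Less jobs credit ₹33,000 → ₹21,020

Supplementary minimum tax:
  Adjusted income: ₹219,500 + ₹62,500 + ₹19,500 + ₹50,500 = ₹352,000
  Less exemption ₹119,000 → base ₹233,000
  ₹233,000 × 24% = ₹55,920

₹55,920 > ₹21,020, so the supplementary minimum tax is the binding amount.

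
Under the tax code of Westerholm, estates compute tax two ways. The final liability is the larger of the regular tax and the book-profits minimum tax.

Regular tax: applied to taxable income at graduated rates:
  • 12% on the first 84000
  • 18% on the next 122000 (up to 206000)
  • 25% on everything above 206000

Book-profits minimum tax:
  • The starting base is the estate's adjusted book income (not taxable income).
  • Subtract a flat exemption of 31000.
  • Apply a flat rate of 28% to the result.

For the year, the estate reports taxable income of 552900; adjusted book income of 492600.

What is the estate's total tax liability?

Book-profits minimum tax:
  Base (adjusted book income): 492600
  Less exemption 31000 → base 461600
  461600 × 28% = 129248

Regular tax:
  84000 × 12% = 10080
  122000 × 18% = 21960
  346900 × 25% = 86725
  → 118765

129248 > 118765, so the book-profits minimum tax is the binding amount.

129248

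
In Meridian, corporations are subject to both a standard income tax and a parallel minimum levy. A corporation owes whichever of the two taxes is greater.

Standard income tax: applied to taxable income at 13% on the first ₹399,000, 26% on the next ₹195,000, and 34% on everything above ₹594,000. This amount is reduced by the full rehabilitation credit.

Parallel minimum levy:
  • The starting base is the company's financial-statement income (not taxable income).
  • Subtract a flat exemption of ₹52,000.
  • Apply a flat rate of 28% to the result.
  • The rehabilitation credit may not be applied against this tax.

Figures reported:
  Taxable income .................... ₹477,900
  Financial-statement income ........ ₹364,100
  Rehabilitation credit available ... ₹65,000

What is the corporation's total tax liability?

₹87,388

Parallel minimum levy:
  Base (financial-statement income): ₹364,100
  Less exemption ₹52,000 → base ₹312,100
  ₹312,100 × 28% = ₹87,388

Standard income tax:
  ₹399,000 × 13% = ₹51,870
  ₹78,900 × 26% = ₹20,514
  → ₹72,384
  Less rehabilitation credit ₹65,000 → ₹7,384

₹87,388 > ₹7,384, so the parallel minimum levy is the binding amount.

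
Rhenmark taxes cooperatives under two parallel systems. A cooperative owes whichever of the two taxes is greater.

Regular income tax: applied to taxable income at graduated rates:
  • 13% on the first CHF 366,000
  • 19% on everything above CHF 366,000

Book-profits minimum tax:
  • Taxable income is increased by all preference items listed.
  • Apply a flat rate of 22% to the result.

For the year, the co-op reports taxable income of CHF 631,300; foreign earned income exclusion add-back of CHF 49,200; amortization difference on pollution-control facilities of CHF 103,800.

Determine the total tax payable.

CHF 172,546

Book-profits minimum tax:
  Adjusted income: CHF 631,300 + CHF 49,200 + CHF 103,800 = CHF 784,300
  CHF 784,300 × 22% = CHF 172,546

Regular income tax:
  CHF 366,000 × 13% = CHF 47,580
  CHF 265,300 × 19% = CHF 50,407
  → CHF 97,987

CHF 172,546 > CHF 97,987, so the book-profits minimum tax is the binding amount.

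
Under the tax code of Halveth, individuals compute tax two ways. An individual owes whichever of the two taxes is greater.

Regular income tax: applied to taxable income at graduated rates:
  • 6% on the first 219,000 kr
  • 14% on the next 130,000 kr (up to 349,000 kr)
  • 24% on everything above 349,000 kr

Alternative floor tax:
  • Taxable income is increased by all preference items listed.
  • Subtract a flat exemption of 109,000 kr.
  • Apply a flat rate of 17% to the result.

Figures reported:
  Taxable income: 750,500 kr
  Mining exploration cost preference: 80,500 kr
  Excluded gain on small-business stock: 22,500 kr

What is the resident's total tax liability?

Regular income tax:
  219,000 kr × 6% = 13,140 kr
  130,000 kr × 14% = 18,200 kr
  401,500 kr × 24% = 96,360 kr
  → 127,700 kr

Alternative floor tax:
  Adjusted income: 750,500 kr + 80,500 kr + 22,500 kr = 853,500 kr
  Less exemption 109,000 kr → base 744,500 kr
  744,500 kr × 17% = 126,565 kr

127,700 kr > 126,565 kr, so the regular income tax governs.

127,700 kr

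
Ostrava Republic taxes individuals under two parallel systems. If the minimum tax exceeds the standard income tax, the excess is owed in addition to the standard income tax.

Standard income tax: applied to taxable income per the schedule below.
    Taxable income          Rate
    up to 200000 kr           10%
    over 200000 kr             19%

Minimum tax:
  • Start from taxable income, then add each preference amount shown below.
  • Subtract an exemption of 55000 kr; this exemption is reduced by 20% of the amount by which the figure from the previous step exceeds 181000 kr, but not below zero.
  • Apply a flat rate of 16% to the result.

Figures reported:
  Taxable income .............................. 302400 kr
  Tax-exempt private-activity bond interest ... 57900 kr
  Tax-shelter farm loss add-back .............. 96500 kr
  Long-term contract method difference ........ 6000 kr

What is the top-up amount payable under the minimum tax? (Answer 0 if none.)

34592 kr

Minimum tax:
  Adjusted income: 302400 kr + 57900 kr + 96500 kr + 6000 kr = 462800 kr
  Exemption: 20% × (462800 kr − 181000 kr) = 56360 kr ≥ 55000 kr, so the exemption is fully phased out
  Base: 462800 kr − 0 kr = 462800 kr
  462800 kr × 16% = 74048 kr

Standard income tax:
  200000 kr × 10% = 20000 kr
  102400 kr × 19% = 19456 kr
  → 39456 kr

Excess of minimum tax over standard income tax: 74048 kr − 39456 kr = 34592 kr.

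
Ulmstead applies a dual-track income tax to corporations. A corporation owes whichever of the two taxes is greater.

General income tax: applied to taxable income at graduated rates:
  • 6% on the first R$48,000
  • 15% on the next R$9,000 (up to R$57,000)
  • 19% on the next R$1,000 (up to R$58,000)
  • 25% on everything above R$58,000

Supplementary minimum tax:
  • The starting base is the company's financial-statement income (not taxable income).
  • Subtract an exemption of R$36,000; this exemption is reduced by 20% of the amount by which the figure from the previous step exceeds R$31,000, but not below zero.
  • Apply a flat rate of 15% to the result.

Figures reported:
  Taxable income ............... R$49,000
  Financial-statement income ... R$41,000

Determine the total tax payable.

R$3,030

Supplementary minimum tax:
  Base (financial-statement income): R$41,000
  Exemption: R$36,000 − 20% × (R$41,000 − R$31,000) = R$36,000 − R$2,000 = R$34,000
  Base: R$41,000 − R$34,000 = R$7,000
  R$7,000 × 15% = R$1,050

General income tax:
  R$48,000 × 6% = R$2,880
  R$1,000 × 15% = R$150
  → R$3,030

R$3,030 > R$1,050, so the general income tax governs.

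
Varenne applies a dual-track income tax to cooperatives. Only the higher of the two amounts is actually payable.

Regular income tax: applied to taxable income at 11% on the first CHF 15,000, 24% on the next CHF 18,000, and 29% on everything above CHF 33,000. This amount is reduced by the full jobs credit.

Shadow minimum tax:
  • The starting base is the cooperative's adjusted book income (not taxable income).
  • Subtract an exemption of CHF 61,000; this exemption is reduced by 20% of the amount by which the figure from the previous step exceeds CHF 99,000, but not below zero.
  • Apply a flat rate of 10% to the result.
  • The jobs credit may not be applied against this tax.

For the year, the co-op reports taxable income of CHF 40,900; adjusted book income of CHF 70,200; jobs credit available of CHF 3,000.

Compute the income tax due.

Regular income tax:
  CHF 15,000 × 11% = CHF 1,650
  CHF 18,000 × 24% = CHF 4,320
  CHF 7,900 × 29% = CHF 2,291
  → CHF 8,261
  Less jobs credit CHF 3,000 → CHF 5,261

Shadow minimum tax:
  Base (adjusted book income): CHF 70,200
  Exemption: CHF 70,200 ≤ CHF 99,000, so full CHF 61,000 applies
  Base: CHF 70,200 − CHF 61,000 = CHF 9,200
  CHF 9,200 × 10% = CHF 920

CHF 5,261 > CHF 920, so the regular income tax governs.

CHF 5,261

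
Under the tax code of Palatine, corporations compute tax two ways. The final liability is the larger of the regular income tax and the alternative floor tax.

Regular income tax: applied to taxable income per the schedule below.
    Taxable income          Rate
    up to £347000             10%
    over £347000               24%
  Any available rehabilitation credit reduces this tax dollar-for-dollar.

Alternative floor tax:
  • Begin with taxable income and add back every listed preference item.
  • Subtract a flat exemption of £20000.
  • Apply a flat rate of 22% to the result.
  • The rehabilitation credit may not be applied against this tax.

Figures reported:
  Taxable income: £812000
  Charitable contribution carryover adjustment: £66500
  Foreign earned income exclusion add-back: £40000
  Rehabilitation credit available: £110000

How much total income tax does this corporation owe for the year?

Regular income tax:
  £347000 × 10% = £34700
  £465000 × 24% = £111600
  → £146300
  Less rehabilitation credit £110000 → £36300

Alternative floor tax:
  Adjusted income: £812000 + £66500 + £40000 = £918500
  Less exemption £20000 → base £898500
  £898500 × 22% = £197670

£197670 > £36300, so the alternative floor tax is the binding amount.

£197670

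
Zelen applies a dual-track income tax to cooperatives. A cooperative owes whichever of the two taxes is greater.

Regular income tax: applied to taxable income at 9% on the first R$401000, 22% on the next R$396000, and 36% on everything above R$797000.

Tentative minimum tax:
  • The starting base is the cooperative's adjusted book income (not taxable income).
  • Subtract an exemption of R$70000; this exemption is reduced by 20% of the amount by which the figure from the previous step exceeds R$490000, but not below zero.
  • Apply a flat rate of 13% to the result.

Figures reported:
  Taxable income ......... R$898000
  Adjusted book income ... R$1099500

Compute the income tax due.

R$159570

Tentative minimum tax:
  Base (adjusted book income): R$1099500
  Exemption: 20% × (R$1099500 − R$490000) = R$121900 ≥ R$70000, so the exemption is fully phased out
  Base: R$1099500 − R$0 = R$1099500
  R$1099500 × 13% = R$142935

Regular income tax:
  R$401000 × 9% = R$36090
  R$396000 × 22% = R$87120
  R$101000 × 36% = R$36360
  → R$159570

R$159570 > R$142935, so the regular income tax governs.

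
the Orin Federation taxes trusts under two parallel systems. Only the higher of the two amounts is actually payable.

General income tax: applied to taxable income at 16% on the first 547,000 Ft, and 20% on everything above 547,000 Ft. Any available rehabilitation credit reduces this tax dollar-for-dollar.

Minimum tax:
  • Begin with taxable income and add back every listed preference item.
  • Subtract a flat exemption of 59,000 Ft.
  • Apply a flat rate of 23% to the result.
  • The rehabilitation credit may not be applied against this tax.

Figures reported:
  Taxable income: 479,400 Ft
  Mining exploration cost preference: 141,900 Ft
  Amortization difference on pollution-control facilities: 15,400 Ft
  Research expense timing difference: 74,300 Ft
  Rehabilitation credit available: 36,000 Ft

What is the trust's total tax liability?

149,960 Ft

General income tax:
  479,400 Ft × 16% = 76,704 Ft
  Less rehabilitation credit 36,000 Ft → 40,704 Ft

Minimum tax:
  Adjusted income: 479,400 Ft + 141,900 Ft + 15,400 Ft + 74,300 Ft = 711,000 Ft
  Less exemption 59,000 Ft → base 652,000 Ft
  652,000 Ft × 23% = 149,960 Ft

149,960 Ft > 40,704 Ft, so the minimum tax is the binding amount.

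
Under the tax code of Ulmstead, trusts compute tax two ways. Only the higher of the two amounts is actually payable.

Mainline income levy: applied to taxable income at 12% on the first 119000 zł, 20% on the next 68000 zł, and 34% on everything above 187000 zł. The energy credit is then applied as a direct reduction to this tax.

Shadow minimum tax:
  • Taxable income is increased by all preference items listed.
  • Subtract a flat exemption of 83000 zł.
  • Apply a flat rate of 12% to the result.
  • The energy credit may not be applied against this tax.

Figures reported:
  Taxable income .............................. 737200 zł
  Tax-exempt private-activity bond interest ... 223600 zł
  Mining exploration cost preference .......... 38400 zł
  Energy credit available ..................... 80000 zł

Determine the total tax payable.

134948 zł

Shadow minimum tax:
  Adjusted income: 737200 zł + 223600 zł + 38400 zł = 999200 zł
  Less exemption 83000 zł → base 916200 zł
  916200 zł × 12% = 109944 zł

Mainline income levy:
  119000 zł × 12% = 14280 zł
  68000 zł × 20% = 13600 zł
  550200 zł × 34% = 187068 zł
  → 214948 zł
  Less energy credit 80000 zł → 134948 zł

134948 zł > 109944 zł, so the mainline income levy governs.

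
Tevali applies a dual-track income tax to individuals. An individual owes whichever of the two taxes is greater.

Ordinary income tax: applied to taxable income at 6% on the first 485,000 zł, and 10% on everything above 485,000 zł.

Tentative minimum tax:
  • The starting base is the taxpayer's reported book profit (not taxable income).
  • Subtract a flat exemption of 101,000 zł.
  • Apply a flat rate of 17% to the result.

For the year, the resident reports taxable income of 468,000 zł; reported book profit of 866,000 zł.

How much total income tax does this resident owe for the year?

130,050 zł

Ordinary income tax:
  468,000 zł × 6% = 28,080 zł

Tentative minimum tax:
  Base (reported book profit): 866,000 zł
  Less exemption 101,000 zł → base 765,000 zł
  765,000 zł × 17% = 130,050 zł

130,050 zł > 28,080 zł, so the tentative minimum tax is the binding amount.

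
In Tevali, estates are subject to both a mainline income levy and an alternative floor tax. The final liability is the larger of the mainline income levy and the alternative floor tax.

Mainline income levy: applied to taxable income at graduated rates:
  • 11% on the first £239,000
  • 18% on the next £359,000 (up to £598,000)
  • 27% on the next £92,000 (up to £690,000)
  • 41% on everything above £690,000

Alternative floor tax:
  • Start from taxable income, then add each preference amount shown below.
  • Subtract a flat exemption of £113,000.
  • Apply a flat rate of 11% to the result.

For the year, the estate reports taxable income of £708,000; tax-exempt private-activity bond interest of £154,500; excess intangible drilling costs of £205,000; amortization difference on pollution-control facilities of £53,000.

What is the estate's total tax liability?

Mainline income levy:
  £239,000 × 11% = £26,290
  £359,000 × 18% = £64,620
  £92,000 × 27% = £24,840
  £18,000 × 41% = £7,380
  → £123,130

Alternative floor tax:
  Adjusted income: £708,000 + £154,500 + £205,000 + £53,000 = £1,120,500
  Less exemption £113,000 → base £1,007,500
  £1,007,500 × 11% = £110,825

£123,130 > £110,825, so the mainline income levy governs.

£123,130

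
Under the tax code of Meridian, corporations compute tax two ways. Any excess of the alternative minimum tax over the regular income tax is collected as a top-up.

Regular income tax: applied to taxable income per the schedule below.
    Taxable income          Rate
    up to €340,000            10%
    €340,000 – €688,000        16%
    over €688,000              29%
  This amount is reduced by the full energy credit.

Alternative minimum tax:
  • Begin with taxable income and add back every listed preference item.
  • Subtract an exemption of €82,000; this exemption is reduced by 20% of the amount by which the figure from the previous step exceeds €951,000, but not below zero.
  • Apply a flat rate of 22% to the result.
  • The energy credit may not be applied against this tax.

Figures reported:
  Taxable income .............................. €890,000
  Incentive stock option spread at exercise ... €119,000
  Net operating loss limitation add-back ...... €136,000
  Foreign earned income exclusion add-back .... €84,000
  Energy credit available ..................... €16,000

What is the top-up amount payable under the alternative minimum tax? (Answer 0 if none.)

Alternative minimum tax:
  Adjusted income: €890,000 + €119,000 + €136,000 + €84,000 = €1,229,000
  Exemption: €82,000 − 20% × (€1,229,000 − €951,000) = €82,000 − €55,600 = €26,400
  Base: €1,229,000 − €26,400 = €1,202,600
  €1,202,600 × 22% = €264,572

Regular income tax:
  €340,000 × 10% = €34,000
  €348,000 × 16% = €55,680
  €202,000 × 29% = €58,580
  → €148,260
  Less energy credit €16,000 → €132,260

Excess of alternative minimum tax over regular income tax: €264,572 − €132,260 = €132,312.

€132,312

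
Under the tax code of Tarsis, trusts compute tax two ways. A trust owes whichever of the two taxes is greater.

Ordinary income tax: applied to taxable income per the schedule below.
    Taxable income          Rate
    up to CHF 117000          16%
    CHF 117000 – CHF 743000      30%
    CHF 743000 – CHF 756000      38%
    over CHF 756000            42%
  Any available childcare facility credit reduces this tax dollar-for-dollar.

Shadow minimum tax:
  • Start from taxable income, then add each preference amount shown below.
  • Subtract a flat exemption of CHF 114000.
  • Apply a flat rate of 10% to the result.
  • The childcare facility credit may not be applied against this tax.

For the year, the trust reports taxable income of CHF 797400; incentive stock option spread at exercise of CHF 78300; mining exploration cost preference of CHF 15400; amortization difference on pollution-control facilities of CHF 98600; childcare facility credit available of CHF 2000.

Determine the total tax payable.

Ordinary income tax:
  CHF 117000 × 16% = CHF 18720
  CHF 626000 × 30% = CHF 187800
  CHF 13000 × 38% = CHF 4940
  CHF 41400 × 42% = CHF 17388
  → CHF 228848
  Less childcare facility credit CHF 2000 → CHF 226848

Shadow minimum tax:
  Adjusted income: CHF 797400 + CHF 78300 + CHF 15400 + CHF 98600 = CHF 989700
  Less exemption CHF 114000 → base CHF 875700
  CHF 875700 × 10% = CHF 87570

CHF 226848 > CHF 87570, so the ordinary income tax governs.

CHF 226848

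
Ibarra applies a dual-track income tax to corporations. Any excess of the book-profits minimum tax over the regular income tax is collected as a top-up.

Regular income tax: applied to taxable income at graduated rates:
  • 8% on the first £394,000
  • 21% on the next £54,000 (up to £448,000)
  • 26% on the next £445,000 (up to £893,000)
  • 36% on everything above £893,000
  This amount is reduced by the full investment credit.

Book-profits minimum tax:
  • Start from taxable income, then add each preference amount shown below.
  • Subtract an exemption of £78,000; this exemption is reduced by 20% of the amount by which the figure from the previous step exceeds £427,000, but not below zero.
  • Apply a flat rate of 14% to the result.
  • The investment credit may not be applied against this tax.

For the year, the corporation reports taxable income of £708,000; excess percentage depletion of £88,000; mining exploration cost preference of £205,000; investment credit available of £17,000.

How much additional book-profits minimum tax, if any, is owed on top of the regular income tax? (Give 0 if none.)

Regular income tax:
  £394,000 × 8% = £31,520
  £54,000 × 21% = £11,340
  £260,000 × 26% = £67,600
  → £110,460
  Less investment credit £17,000 → £93,460

Book-profits minimum tax:
  Adjusted income: £708,000 + £88,000 + £205,000 = £1,001,000
  Exemption: 20% × (£1,001,000 − £427,000) = £114,800 ≥ £78,000, so the exemption is fully phased out
  Base: £1,001,000 − £0 = £1,001,000
  £1,001,000 × 14% = £140,140

Excess of book-profits minimum tax over regular income tax: £140,140 − £93,460 = £46,680.

£46,680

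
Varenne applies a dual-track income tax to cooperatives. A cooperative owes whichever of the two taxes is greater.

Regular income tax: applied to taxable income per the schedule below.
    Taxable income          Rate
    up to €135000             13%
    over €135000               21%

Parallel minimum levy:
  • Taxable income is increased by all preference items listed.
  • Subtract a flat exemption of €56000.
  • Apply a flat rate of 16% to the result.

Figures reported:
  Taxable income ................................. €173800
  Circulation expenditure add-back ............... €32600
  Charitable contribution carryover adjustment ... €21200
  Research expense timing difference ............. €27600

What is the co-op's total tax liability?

€31872

Parallel minimum levy:
  Adjusted income: €173800 + €32600 + €21200 + €27600 = €255200
  Less exemption €56000 → base €199200
  €199200 × 16% = €31872

Regular income tax:
  €135000 × 13% = €17550
  €38800 × 21% = €8148
  → €25698

€31872 > €25698, so the parallel minimum levy is the binding amount.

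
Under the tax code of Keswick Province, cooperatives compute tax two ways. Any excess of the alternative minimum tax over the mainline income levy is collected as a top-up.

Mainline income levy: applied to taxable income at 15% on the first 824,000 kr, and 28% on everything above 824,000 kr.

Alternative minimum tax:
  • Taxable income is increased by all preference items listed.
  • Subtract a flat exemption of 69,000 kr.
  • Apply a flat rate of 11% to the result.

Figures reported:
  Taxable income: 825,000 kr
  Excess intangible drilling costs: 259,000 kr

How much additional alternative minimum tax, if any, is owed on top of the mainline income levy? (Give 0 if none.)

Alternative minimum tax:
  Adjusted income: 825,000 kr + 259,000 kr = 1,084,000 kr
  Less exemption 69,000 kr → base 1,015,000 kr
  1,015,000 kr × 11% = 111,650 kr

Mainline income levy:
  824,000 kr × 15% = 123,600 kr
  1,000 kr × 28% = 280 kr
  → 123,880 kr

111,650 kr ≤ 123,880 kr, so no add-on is due.

0 kr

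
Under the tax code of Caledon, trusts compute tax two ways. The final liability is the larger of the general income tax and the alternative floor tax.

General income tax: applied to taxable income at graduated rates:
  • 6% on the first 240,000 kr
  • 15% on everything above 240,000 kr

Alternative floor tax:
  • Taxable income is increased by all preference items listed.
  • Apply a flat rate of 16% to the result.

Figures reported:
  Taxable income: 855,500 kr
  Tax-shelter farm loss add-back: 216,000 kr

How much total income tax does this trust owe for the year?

171,440 kr

Alternative floor tax:
  Adjusted income: 855,500 kr + 216,000 kr = 1,071,500 kr
  1,071,500 kr × 16% = 171,440 kr

General income tax:
  240,000 kr × 6% = 14,400 kr
  615,500 kr × 15% = 92,325 kr
  → 106,725 kr

171,440 kr > 106,725 kr, so the alternative floor tax is the binding amount.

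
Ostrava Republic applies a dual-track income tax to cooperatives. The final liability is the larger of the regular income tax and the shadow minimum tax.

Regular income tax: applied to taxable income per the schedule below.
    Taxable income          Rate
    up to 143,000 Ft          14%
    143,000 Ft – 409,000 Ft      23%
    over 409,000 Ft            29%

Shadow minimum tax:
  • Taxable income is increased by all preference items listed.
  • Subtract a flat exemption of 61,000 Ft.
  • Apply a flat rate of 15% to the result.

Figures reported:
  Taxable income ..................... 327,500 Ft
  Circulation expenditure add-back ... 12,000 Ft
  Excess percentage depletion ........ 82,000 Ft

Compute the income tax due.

62,455 Ft

Regular income tax:
  143,000 Ft × 14% = 20,020 Ft
  184,500 Ft × 23% = 42,435 Ft
  → 62,455 Ft

Shadow minimum tax:
  Adjusted income: 327,500 Ft + 12,000 Ft + 82,000 Ft = 421,500 Ft
  Less exemption 61,000 Ft → base 360,500 Ft
  360,500 Ft × 15% = 54,075 Ft

62,455 Ft > 54,075 Ft, so the regular income tax governs.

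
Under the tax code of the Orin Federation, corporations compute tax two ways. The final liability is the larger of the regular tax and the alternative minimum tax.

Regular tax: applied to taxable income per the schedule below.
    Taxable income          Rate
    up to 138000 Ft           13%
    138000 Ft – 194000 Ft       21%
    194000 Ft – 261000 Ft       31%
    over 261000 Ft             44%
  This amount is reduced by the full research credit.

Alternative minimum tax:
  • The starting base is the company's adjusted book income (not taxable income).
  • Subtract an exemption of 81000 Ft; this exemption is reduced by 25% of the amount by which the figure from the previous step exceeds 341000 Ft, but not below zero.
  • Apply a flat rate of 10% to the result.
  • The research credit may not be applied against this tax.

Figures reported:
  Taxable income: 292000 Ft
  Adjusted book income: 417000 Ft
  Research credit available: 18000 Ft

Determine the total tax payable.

Alternative minimum tax:
  Base (adjusted book income): 417000 Ft
  Exemption: 81000 Ft − 25% × (417000 Ft − 341000 Ft) = 81000 Ft − 19000 Ft = 62000 Ft
  Base: 417000 Ft − 62000 Ft = 355000 Ft
  355000 Ft × 10% = 35500 Ft

Regular tax:
  138000 Ft × 13% = 17940 Ft
  56000 Ft × 21% = 11760 Ft
  67000 Ft × 31% = 20770 Ft
  31000 Ft × 44% = 13640 Ft
  → 64110 Ft
  Less research credit 18000 Ft → 46110 Ft

46110 Ft > 35500 Ft, so the regular tax governs.

46110 Ft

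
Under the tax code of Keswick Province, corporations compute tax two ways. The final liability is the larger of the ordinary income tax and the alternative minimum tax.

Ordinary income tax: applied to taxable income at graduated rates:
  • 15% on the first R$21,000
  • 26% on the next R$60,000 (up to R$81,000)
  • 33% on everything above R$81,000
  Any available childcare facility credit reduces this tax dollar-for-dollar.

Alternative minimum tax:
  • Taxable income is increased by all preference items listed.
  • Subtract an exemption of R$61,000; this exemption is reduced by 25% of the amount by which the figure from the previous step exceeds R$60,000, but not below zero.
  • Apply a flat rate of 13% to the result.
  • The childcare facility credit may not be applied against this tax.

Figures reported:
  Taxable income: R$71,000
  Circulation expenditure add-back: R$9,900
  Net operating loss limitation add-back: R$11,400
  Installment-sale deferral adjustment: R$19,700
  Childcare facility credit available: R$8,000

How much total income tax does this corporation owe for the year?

R$8,320

Alternative minimum tax:
  Adjusted income: R$71,000 + R$9,900 + R$11,400 + R$19,700 = R$112,000
  Exemption: R$61,000 − 25% × (R$112,000 − R$60,000) = R$61,000 − R$13,000 = R$48,000
  Base: R$112,000 − R$48,000 = R$64,000
  R$64,000 × 13% = R$8,320

Ordinary income tax:
  R$21,000 × 15% = R$3,150
  R$50,000 × 26% = R$13,000
  → R$16,150
  Less childcare facility credit R$8,000 → R$8,150

R$8,320 > R$8,150, so the alternative minimum tax is the binding amount.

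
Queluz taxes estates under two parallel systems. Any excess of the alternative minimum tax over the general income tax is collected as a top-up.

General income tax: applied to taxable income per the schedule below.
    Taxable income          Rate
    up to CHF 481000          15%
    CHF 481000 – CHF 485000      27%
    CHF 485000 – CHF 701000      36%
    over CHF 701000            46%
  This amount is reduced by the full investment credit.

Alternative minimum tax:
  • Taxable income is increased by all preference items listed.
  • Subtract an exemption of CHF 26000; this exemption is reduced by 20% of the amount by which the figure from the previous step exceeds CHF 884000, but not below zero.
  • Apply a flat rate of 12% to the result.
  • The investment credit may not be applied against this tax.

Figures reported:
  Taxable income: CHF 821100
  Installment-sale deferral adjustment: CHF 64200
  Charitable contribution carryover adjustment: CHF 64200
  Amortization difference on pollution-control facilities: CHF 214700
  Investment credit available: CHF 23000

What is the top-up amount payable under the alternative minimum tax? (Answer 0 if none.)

CHF 0

Alternative minimum tax:
  Adjusted income: CHF 821100 + CHF 64200 + CHF 64200 + CHF 214700 = CHF 1164200
  Exemption: 20% × (CHF 1164200 − CHF 884000) = CHF 56040 ≥ CHF 26000, so the exemption is fully phased out
  Base: CHF 1164200 − CHF 0 = CHF 1164200
  CHF 1164200 × 12% = CHF 139704

General income tax:
  CHF 481000 × 15% = CHF 72150
  CHF 4000 × 27% = CHF 1080
  CHF 216000 × 36% = CHF 77760
  CHF 120100 × 46% = CHF 55246
  → CHF 206236
  Less investment credit CHF 23000 → CHF 183236

CHF 139704 ≤ CHF 183236, so no add-on is due.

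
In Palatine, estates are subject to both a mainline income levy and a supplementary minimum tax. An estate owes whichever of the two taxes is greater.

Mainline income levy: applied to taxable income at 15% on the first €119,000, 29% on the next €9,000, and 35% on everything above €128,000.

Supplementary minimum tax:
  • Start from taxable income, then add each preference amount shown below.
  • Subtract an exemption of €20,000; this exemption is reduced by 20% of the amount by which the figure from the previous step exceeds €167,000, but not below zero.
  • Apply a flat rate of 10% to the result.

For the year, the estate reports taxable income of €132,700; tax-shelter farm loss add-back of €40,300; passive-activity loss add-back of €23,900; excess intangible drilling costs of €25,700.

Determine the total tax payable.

Supplementary minimum tax:
  Adjusted income: €132,700 + €40,300 + €23,900 + €25,700 = €222,600
  Exemption: €20,000 − 20% × (€222,600 − €167,000) = €20,000 − €11,120 = €8,880
  Base: €222,600 − €8,880 = €213,720
  €213,720 × 10% = €21,372

Mainline income levy:
  €119,000 × 15% = €17,850
  €9,000 × 29% = €2,610
  €4,700 × 35% = €1,645
  → €22,105

€22,105 > €21,372, so the mainline income levy governs.

€22,105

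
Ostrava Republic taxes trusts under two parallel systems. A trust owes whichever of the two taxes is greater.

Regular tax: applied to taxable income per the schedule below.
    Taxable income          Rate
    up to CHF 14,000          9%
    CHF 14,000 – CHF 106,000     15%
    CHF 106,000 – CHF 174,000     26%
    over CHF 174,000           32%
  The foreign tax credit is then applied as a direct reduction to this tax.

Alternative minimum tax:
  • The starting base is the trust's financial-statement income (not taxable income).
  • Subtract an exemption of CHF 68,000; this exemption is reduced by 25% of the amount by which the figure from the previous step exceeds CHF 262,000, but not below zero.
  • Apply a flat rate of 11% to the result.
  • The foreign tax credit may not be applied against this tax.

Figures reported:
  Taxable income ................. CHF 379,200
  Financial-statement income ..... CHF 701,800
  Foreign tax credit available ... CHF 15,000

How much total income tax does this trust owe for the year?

CHF 83,404

Regular tax:
  CHF 14,000 × 9% = CHF 1,260
  CHF 92,000 × 15% = CHF 13,800
  CHF 68,000 × 26% = CHF 17,680
  CHF 205,200 × 32% = CHF 65,664
  → CHF 98,404
  Less foreign tax credit CHF 15,000 → CHF 83,404

Alternative minimum tax:
  Base (financial-statement income): CHF 701,800
  Exemption: 25% × (CHF 701,800 − CHF 262,000) = CHF 109,950 ≥ CHF 68,000, so the exemption is fully phased out
  Base: CHF 701,800 − CHF 0 = CHF 701,800
  CHF 701,800 × 11% = CHF 77,198

CHF 83,404 > CHF 77,198, so the regular tax governs.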